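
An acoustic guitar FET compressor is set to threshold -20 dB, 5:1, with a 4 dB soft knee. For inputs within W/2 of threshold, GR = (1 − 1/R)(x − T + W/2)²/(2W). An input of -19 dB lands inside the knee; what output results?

-19.9 dB

x − T + W/2 = -19 − (-20) + 2 = 3.
GR = (1 − 1/5) × 3² / 8 = 0.8 × 9 / 8 = 0.9 dB.
Output = -19 − 0.9 = -19.9 dB.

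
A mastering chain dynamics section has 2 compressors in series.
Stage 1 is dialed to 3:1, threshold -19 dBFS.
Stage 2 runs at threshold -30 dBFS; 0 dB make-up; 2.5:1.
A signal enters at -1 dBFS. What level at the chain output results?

-23.2 dBFS

Stage 1: overshoot 18 dB → 18/3 = 6 dB → -13 dBFS.
Stage 2: overshoot 17 dB → 17/2.5 = 6.8 dB → -23.2 dBFS.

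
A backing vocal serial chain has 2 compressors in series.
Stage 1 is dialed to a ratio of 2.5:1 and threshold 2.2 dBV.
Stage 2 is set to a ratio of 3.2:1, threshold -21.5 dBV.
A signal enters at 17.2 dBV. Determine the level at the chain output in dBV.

-12.21875 dBV

Stage 1: overshoot 15 dB → 15/2.5 = 6 dB → 8.2 dBV.
Stage 2: 29.7 dB above -21.5 dBV, reduced 3.2:1 to 9.28125 dB above → -12.21875 dBV.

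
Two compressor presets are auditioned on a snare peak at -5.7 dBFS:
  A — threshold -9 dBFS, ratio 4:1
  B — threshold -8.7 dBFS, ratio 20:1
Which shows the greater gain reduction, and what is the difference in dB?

A: overshoot 3.3 dB → output overshoot 0.825 dB → GR 2.475 dB.
B: overshoot 3 dB → output overshoot 0.15 dB → GR 2.85 dB.
B applies 0.375 dB more gain reduction.

B, by 0.375 dB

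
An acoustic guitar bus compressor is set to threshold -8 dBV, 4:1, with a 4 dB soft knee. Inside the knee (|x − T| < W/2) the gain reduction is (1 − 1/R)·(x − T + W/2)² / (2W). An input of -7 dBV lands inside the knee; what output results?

-7.84375 dBV

x − T + W/2 = -7 − (-8) + 2 = 3.
GR = (1 − 1/4) × 3² / 8 = 0.75 × 9 / 8 = 0.84375 dB.
Output = -7 − 0.84375 = -7.84375 dBV.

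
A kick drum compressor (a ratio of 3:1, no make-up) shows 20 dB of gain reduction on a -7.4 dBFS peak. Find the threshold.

-37.4 dBFS

Gain reduction = -7.4 − (-27.4) = 20 dB; output overshoot = GR / (R − 1) = 20 / 2 = 10 dB.
Threshold = output − output overshoot = -27.4 − 10 = -37.4 dBFS.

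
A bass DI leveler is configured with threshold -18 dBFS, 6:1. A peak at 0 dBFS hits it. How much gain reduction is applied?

The signal is 18 dB above threshold.
At 6:1, output sits 18/6 = 3 dB above threshold.
GR = overshoot in − overshoot out = 18 − 3 = 15 dB.

15 dB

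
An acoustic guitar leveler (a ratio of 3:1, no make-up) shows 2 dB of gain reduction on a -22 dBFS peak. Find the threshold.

-25 dBFS

Gain reduction = -22 − (-24) = 2 dB; output overshoot = GR / (R − 1) = 2 / 2 = 1 dB.
Threshold = output − output overshoot = -24 − 1 = -25 dBFS.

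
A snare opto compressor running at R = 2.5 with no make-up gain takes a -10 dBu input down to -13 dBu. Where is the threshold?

-15 dBu

Gain reduction = -10 − (-13) = 3 dB; output overshoot = GR / (R − 1) = 3 / 1.5 = 2 dB.
Threshold = output − output overshoot = -13 − 2 = -15 dBu.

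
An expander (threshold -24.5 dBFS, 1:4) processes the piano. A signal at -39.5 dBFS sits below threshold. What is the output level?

Below threshold, a 1:4 expander applies gain = (4−1)×(T − x) of attenuation.
(4−1) × 15 = 45 dB, so output = -39.5 − 45 = -84.5 dBFS.

-84.5 dBFS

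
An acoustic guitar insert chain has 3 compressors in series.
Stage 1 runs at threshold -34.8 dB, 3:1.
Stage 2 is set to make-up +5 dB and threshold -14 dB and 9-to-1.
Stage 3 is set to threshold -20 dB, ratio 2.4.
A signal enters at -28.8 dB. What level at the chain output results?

Stage 1: overshoot 6 dB → 6/3 = 2 dB → -32.8 dB.
Stage 2: -32.8 dB ≤ -14 dB, so stage 2 doesn't engage; make-up brings it to -27.8 dB.
Stage 3: below threshold (-27.8 ≤ -20); passes unchanged; output -27.8 dB.

-27.8 dB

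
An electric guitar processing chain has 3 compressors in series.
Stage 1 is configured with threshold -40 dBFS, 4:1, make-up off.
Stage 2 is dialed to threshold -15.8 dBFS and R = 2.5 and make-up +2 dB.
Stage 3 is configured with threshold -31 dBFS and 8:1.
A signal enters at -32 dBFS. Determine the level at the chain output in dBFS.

-36 dBFS

Stage 1: -32 dBFS is 8 dB over -40 dBFS; at 4:1 that becomes 2 dB over, giving -38 dBFS.
Stage 2: below threshold (-38 ≤ -15.8); passes unchanged; make-up brings it to -36 dBFS.
Stage 3: below threshold (-36 ≤ -31); passes unchanged; output -36 dBFS.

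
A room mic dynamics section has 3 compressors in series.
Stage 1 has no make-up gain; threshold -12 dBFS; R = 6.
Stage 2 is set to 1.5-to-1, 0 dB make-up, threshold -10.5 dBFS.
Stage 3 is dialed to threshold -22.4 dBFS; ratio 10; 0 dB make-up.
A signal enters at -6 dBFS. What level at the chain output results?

Stage 1: 6 dB above -12 dBFS, reduced 6:1 to 1 dB above → -11 dBFS.
Stage 2: -11 dBFS ≤ -10.5 dBFS, so stage 2 doesn't engage; output -11 dBFS.
Stage 3: -11 dBFS is 11.4 dB over -22.4 dBFS; at 10:1 that becomes 1.14 dB over, giving -21.26 dBFS.

-21.26 dBFS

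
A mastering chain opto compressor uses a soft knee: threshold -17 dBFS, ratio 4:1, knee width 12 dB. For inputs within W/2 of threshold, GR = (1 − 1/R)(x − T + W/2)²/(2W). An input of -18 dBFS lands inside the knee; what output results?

x − T + W/2 = -18 − (-17) + 6 = 5.
GR = (1 − 1/4) × 5² / 24 = 0.75 × 25 / 24 = 0.78125 dB.
Output = -18 − 0.78125 = -18.78125 dBFS.

-18.78125 dBFS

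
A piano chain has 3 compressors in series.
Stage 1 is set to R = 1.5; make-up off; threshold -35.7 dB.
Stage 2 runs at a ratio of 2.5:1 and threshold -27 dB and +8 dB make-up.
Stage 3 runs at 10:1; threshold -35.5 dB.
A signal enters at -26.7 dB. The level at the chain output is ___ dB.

-34.12 dB

Stage 1: -26.7 dB is 9 dB over -35.7 dB; at 1.5:1 that becomes 6 dB over, giving -29.7 dB.
Stage 2: -29.7 dB ≤ -27 dB, so stage 2 doesn't engage; make-up brings it to -21.7 dB.
Stage 3: 13.8 dB above -35.5 dB, reduced 10:1 to 1.38 dB above → -34.12 dB.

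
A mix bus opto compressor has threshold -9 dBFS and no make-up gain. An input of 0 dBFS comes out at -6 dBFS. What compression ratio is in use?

Input overshoot = 0 − (-9) = 9 dB; output overshoot = -6 − (-9) = 3 dB.
Ratio = 9 / 3 = 3.

3:1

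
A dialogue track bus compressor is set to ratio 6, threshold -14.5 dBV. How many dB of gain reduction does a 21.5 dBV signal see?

30 dB

21.5 dBV exceeds the threshold by 36 dB.
At 6:1, output sits 36/6 = 6 dB above threshold.
GR = overshoot in − overshoot out = 36 − 6 = 30 dB.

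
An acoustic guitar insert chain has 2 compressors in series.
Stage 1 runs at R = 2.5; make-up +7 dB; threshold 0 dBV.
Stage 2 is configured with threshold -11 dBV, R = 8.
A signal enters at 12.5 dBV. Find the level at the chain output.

Stage 1: 12.5 dB above 0 dBV, reduced 2.5:1 to 5 dB above → 5 dBV; +7 dB make-up → 12 dBV.
Stage 2: 12 dBV is 23 dB over -11 dBV; at 8:1 that becomes 2.875 dB over, giving -8.125 dBV.

-8.125 dBV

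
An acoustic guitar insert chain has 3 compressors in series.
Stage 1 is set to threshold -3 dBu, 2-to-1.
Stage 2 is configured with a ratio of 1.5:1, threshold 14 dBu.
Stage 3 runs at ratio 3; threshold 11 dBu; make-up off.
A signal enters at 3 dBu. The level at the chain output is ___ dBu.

0 dBu

Stage 1: 6 dB above -3 dBu, reduced 2:1 to 3 dB above → 0 dBu.
Stage 2: below threshold (0 ≤ 14); passes unchanged; output 0 dBu.
Stage 3: below threshold (0 ≤ 11); passes unchanged; output 0 dBu.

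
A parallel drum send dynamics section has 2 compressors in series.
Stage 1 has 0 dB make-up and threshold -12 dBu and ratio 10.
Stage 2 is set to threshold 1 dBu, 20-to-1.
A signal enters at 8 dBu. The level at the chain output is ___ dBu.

-10 dBu

Stage 1: overshoot 20 dB → 20/10 = 2 dB → -10 dBu.
Stage 2: -10 dBu is at or below the 1 dBu threshold — no compression; output -10 dBu.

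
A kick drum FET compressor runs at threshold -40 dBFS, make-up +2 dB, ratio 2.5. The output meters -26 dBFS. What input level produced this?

Before make-up, the level was -26 − 2 = -28 dBFS.
That's 12 dB above the -40 dBFS threshold.
Before 2.5:1 compression the overshoot was 12 × 2.5 = 30 dB, so input = -40 + 30 = -10 dBFS.

-10 dBFS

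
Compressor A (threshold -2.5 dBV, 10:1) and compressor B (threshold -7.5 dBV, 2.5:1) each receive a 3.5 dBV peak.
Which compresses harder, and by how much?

B, by 1.2 dB

A: GR = 6 − 6/10 = 5.4 dB.
B: GR = 11 − 11/2.5 = 6.6 dB.
Difference: 1.2 dB in favour of B.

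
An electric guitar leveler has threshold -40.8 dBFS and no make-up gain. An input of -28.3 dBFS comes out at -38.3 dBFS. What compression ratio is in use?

Input overshoot = -28.3 − (-40.8) = 12.5 dB; output overshoot = -38.3 − (-40.8) = 2.5 dB.
Ratio = 12.5 / 2.5 = 5.

5:1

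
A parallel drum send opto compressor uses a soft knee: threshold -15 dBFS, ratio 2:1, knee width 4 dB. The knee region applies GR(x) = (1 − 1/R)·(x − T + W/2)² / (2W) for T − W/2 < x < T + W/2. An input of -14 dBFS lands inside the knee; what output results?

x − T + W/2 = -14 − (-15) + 2 = 3.
GR = (1 − 1/2) × 3² / 8 = 0.5 × 9 / 8 = 0.5625 dB.
Output = -14 − 0.5625 = -14.5625 dBFS.

-14.5625 dBFS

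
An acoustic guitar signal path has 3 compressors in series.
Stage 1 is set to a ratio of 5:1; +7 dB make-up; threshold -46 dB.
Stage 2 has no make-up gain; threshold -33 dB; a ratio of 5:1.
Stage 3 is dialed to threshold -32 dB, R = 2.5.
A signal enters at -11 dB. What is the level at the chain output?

-32.8 dB

Stage 1: 35 dB above -46 dB, reduced 5:1 to 7 dB above → -39 dB; +7 dB make-up → -32 dB.
Stage 2: -32 dB is 1 dB over -33 dB; at 5:1 that becomes 0.2 dB over, giving -32.8 dB.
Stage 3: -32.8 dB is at or below the -32 dB threshold — no compression; output -32.8 dB.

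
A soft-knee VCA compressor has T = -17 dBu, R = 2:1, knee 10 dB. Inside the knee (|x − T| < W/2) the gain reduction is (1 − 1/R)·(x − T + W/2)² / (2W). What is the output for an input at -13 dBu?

x − T + W/2 = -13 − (-17) + 5 = 9.
GR = (1 − 1/2) × 9² / 20 = 0.5 × 81 / 20 = 2.025 dB.
Output = -13 − 2.025 = -15.025 dBu.

-15.025 dBu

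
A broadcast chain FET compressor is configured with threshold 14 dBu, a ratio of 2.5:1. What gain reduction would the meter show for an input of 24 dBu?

6 dB

Overshoot = 24 − 14 = 10 dB.
After 2.5:1 compression the overshoot becomes 10/2.5 = 4 dB.
Gain reduction = 10 − 4 = 6 dB.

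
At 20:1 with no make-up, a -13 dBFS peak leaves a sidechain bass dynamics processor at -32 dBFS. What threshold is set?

Gain reduction = -13 − (-32) = 19 dB; output overshoot = GR / (R − 1) = 19 / 19 = 1 dB.
Threshold = output − output overshoot = -32 − 1 = -33 dBFS.

-33 dBFS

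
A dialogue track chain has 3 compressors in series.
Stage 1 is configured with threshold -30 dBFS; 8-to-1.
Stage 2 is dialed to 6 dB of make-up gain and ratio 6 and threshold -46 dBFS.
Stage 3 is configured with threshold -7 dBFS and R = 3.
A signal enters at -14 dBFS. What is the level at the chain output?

Stage 1: 16 dB above -30 dBFS, reduced 8:1 to 2 dB above → -28 dBFS.
Stage 2: 18 dB above -46 dBFS, reduced 6:1 to 3 dB above → -43 dBFS; +6 dB make-up → -37 dBFS.
Stage 3: below threshold (-37 ≤ -7); passes unchanged; output -37 dBFS.

-37 dBFS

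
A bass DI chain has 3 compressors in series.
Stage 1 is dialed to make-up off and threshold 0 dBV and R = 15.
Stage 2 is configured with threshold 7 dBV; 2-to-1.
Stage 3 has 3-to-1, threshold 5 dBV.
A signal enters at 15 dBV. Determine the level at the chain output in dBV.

1 dBV

Stage 1: 15 dB above 0 dBV, reduced 15:1 to 1 dB above → 1 dBV.
Stage 2: 1 dBV is at or below the 7 dBV threshold — no compression; output 1 dBV.
Stage 3: below threshold (1 ≤ 5); passes unchanged; output 1 dBV.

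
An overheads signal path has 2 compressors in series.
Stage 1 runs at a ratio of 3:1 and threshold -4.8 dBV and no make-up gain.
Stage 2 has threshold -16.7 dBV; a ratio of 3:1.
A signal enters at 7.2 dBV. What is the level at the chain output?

-11.4 dBV

Stage 1: 12 dB above -4.8 dBV, reduced 3:1 to 4 dB above → -0.8 dBV.
Stage 2: -0.8 dBV is 15.9 dB over -16.7 dBV; at 3:1 that becomes 5.3 dB over, giving -11.4 dBV.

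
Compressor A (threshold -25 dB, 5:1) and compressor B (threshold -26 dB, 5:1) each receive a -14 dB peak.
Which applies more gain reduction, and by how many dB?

B, by 0.8 dB

A: GR = 11 − 11/5 = 8.8 dB.
B: GR = 12 − 12/5 = 9.6 dB.
B applies 0.8 dB more gain reduction.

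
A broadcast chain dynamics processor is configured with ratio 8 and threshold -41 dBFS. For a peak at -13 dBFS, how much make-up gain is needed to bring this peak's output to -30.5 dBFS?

The peak compresses to -41 + 28/8 = -37.5 dBFS.
To reach -30.5 dBFS requires -30.5 − (-37.5) = 7 dB of make-up.

7 dB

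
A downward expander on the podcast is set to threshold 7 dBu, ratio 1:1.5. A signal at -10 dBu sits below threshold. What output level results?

-18.5 dBu

The input is 17 dB below the 7 dBu threshold.
A 1:1.5 expander multiplies undershoot by 1.5: 17 × 1.5 = 25.5 dB below threshold.
Output = 7 − 25.5 = -18.5 dBu.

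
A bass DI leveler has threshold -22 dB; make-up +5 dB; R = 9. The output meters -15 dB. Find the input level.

Stripping the +5 dB make-up gives -20 dB at the gain stage.
The compressed level sits -20 − (-22) = 2 dB over threshold.
Input overshoot = R × output overshoot = 18 dB → input = -22 + 18 = -4 dB.

-4 dB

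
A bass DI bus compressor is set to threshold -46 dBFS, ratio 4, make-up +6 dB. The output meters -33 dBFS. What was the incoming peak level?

Remove make-up: -33 − 6 = -39 dBFS.
That's 7 dB above the -46 dBFS threshold.
Undo the ratio: input overshoot = 7 × 4 = 28 dB, giving input = -18 dBFS.

-18 dBFS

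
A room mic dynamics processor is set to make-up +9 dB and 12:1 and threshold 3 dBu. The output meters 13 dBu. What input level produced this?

Before make-up, the level was 13 − 9 = 4 dBu.
The compressed level sits 4 − 3 = 1 dB over threshold.
Before 12:1 compression the overshoot was 1 × 12 = 12 dB, so input = 3 + 12 = 15 dBu.

15 dBu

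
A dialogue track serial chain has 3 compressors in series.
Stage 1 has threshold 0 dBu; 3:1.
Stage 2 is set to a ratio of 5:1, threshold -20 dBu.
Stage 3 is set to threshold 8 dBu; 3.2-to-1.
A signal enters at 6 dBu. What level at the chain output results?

-15.6 dBu

Stage 1: 6 dB above 0 dBu, reduced 3:1 to 2 dB above → 2 dBu.
Stage 2: 22 dB above -20 dBu, reduced 5:1 to 4.4 dB above → -15.6 dBu.
Stage 3: -15.6 dBu ≤ 8 dBu, so stage 3 doesn't engage; output -15.6 dBu.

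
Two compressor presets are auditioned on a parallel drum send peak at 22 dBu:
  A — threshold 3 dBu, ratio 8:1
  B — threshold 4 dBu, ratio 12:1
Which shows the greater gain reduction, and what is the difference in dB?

A: 19 dB over, compressed to 2.375 dB over, so 16.625 dB of GR.
B: 18 dB over, compressed to 1.5 dB over, so 16.5 dB of GR.
A applies 0.125 dB more gain reduction.

A, by 0.125 dB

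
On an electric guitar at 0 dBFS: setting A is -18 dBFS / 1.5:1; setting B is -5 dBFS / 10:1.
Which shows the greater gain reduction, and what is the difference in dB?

A: overshoot 18 dB → output overshoot 12 dB → GR 6 dB.
B: overshoot 5 dB → output overshoot 0.5 dB → GR 4.5 dB.
Difference: 1.5 dB in favour of A.

A, by 1.5 dB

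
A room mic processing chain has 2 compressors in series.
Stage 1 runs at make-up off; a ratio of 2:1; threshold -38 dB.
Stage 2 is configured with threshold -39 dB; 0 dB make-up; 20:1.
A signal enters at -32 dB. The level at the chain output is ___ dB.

Stage 1: 6 dB above -38 dB, reduced 2:1 to 3 dB above → -35 dB.
Stage 2: -35 dB is 4 dB over -39 dB; at 20:1 that becomes 0.2 dB over, giving -38.8 dB.

-38.8 dB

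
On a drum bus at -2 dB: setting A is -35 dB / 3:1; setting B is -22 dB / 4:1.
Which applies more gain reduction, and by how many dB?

A: GR = 33 − 33/3 = 22 dB.
B: GR = 20 − 20/4 = 15 dB.
Difference: 7 dB in favour of A.

A, by 7 dB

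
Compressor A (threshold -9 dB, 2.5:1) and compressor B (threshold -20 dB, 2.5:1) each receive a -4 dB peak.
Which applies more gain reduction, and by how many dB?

B, by 6.6 dB

A: overshoot 5 dB → output overshoot 2 dB → GR 3 dB.
B: overshoot 16 dB → output overshoot 6.4 dB → GR 9.6 dB.
B applies 6.6 dB more gain reduction.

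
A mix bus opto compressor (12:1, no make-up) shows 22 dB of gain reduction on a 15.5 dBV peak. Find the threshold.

-8.5 dBV

Gain reduction = 15.5 − (-6.5) = 22 dB; output overshoot = GR / (R − 1) = 22 / 11 = 2 dB.
Threshold = output − output overshoot = -6.5 − 2 = -8.5 dBV.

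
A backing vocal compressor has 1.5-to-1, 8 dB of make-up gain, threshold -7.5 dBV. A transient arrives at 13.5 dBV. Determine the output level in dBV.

Overshoot: 13.5 − (-7.5) = 21 dB.
At 1.5:1 the overshoot is divided by 1.5, leaving 14 dB above threshold.
So the level is -7.5 + 14 = 6.5 dBV; make-up adds 8 dB, giving 14.5 dBV.

14.5 dBV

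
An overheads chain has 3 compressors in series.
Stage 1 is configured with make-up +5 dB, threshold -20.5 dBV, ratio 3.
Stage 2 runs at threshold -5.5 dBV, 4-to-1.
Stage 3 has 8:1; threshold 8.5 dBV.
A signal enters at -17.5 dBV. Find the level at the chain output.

-14.5 dBV

Stage 1: 3 dB above -20.5 dBV, reduced 3:1 to 1 dB above → -19.5 dBV; +5 dB make-up → -14.5 dBV.
Stage 2: below threshold (-14.5 ≤ -5.5); passes unchanged; output -14.5 dBV.
Stage 3: below threshold (-14.5 ≤ 8.5); passes unchanged; output -14.5 dBV.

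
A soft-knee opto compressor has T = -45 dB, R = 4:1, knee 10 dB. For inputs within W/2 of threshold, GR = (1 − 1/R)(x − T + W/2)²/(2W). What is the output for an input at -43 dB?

x − T + W/2 = -43 − (-45) + 5 = 7.
GR = (1 − 1/4) × 7² / 20 = 0.75 × 49 / 20 = 1.8375 dB.
Output = -43 − 1.8375 = -44.8375 dB.

-44.8375 dB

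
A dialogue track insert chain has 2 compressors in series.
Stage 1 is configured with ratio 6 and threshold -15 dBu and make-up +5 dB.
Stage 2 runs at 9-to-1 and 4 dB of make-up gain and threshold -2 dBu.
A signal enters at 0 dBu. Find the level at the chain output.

-3.5 dBu

Stage 1: overshoot 15 dB → 15/6 = 2.5 dB → -12.5 dBu; +5 dB make-up → -7.5 dBu.
Stage 2: below threshold (-7.5 ≤ -2); passes unchanged; make-up brings it to -3.5 dBu.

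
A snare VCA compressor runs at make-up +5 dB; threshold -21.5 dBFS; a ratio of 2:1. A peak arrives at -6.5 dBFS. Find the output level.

-9 dBFS

The input is 15 dB above the -21.5 dBFS threshold.
2:1 compression reduces that to 15/2 = 7.5 dB over.
Output = -21.5 + 7.5 = -14 dBFS; make-up adds 5 dB, giving -9 dBFS.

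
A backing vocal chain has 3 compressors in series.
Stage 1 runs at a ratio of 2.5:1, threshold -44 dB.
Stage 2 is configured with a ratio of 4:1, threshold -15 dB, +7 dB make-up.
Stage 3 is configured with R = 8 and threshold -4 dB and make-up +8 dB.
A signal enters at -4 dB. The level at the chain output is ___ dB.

-13 dB

Stage 1: 40 dB above -44 dB, reduced 2.5:1 to 16 dB above → -28 dB.
Stage 2: -28 dB ≤ -15 dB, so stage 2 doesn't engage; make-up brings it to -21 dB.
Stage 3: -21 dB is at or below the -4 dB threshold — no compression; make-up brings it to -13 dB.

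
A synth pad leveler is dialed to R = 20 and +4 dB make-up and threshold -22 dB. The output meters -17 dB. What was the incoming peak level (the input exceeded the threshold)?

Before make-up, the level was -17 − 4 = -21 dB.
Post-compression overshoot = -21 − (-22) = 1 dB.
Input overshoot = R × output overshoot = 20 dB → input = -22 + 20 = -2 dB.

-2 dB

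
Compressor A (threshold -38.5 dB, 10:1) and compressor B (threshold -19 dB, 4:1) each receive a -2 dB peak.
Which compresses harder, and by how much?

A: GR = 36.5 − 36.5/10 = 32.85 dB.
B: GR = 17 − 17/4 = 12.75 dB.
Difference: 20.1 dB in favour of A.

A, by 20.1 dB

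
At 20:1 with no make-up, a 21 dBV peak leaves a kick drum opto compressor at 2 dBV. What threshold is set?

1 dBV

Input is 20 dB above T (since output overshoot × R = input overshoot: (2 − T)·20 = 21 − T gives T = 1 dBV).
Check: 1 + (21 − 1)/20 = 1 + 1 = 2 dBV. ✓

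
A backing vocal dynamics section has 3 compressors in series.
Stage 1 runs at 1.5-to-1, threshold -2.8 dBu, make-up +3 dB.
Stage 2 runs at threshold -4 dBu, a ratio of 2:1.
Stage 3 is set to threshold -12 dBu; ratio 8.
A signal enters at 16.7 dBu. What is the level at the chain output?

-9.925 dBu

Stage 1: overshoot 19.5 dB → 19.5/1.5 = 13 dB → 10.2 dBu; +3 dB make-up → 13.2 dBu.
Stage 2: 17.2 dB above -4 dBu, reduced 2:1 to 8.6 dB above → 4.6 dBu.
Stage 3: 16.6 dB above -12 dBu, reduced 8:1 to 2.075 dB above → -9.925 dBu.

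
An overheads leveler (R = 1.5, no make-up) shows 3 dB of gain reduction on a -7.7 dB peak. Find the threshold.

-16.7 dB

Input is 9 dB above T (since output overshoot × R = input overshoot: (-10.7 − T)·1.5 = -7.7 − T gives T = -16.7 dB).
Check: -16.7 + (-7.7 − (-16.7))/1.5 = -16.7 + 6 = -10.7 dB. ✓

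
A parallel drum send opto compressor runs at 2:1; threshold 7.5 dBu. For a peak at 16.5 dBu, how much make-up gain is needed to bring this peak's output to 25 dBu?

13 dB

Overshoot 9 dB → 9/2 = 4.5 dB after compression, so the compressed level is 7.5 + 4.5 = 12 dBu.
Make-up = target − compressed = 25 − 12 = 13 dB.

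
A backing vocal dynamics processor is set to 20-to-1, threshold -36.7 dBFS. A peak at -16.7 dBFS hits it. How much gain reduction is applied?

19 dB

Overshoot = -16.7 − (-36.7) = 20 dB.
A 20:1 ratio leaves 1 dB of that excess.
So the signal is attenuated by 20 − 1 = 19 dB.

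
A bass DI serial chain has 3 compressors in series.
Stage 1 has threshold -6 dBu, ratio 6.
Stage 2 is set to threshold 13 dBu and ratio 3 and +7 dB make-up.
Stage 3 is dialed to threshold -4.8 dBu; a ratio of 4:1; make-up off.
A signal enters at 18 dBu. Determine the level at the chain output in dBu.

Stage 1: overshoot 24 dB → 24/6 = 4 dB → -2 dBu.
Stage 2: -2 dBu ≤ 13 dBu, so stage 2 doesn't engage; make-up brings it to 5 dBu.
Stage 3: 9.8 dB above -4.8 dBu, reduced 4:1 to 2.45 dB above → -2.35 dBu.

-2.35 dBu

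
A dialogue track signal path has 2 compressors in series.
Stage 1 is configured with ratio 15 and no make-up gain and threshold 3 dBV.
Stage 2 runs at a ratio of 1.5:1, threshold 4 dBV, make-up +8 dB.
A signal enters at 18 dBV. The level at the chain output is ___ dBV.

Stage 1: 15 dB above 3 dBV, reduced 15:1 to 1 dB above → 4 dBV.
Stage 2: below threshold (4 ≤ 4); passes unchanged; make-up brings it to 12 dBV.

12 dBV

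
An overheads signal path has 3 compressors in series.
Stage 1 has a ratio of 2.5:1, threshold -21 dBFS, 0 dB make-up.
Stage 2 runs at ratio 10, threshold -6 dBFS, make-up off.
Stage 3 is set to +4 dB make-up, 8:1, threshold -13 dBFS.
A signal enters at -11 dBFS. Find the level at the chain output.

Stage 1: overshoot 10 dB → 10/2.5 = 4 dB → -17 dBFS.
Stage 2: below threshold (-17 ≤ -6); passes unchanged; output -17 dBFS.
Stage 3: -17 dBFS ≤ -13 dBFS, so stage 3 doesn't engage; make-up brings it to -13 dBFS.

-13 dBFS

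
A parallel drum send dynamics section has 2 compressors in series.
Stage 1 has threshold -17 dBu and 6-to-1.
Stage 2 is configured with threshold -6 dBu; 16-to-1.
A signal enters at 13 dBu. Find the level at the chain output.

Stage 1: 30 dB above -17 dBu, reduced 6:1 to 5 dB above → -12 dBu.
Stage 2: below threshold (-12 ≤ -6); passes unchanged; output -12 dBu.

-12 dBu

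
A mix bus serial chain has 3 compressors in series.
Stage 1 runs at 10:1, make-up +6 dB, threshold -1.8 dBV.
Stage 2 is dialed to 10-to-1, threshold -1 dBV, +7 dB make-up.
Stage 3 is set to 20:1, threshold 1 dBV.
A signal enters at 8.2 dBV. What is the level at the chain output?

1.281 dBV

Stage 1: 10 dB above -1.8 dBV, reduced 10:1 to 1 dB above → -0.8 dBV; +6 dB make-up → 5.2 dBV.
Stage 2: 5.2 dBV is 6.2 dB over -1 dBV; at 10:1 that becomes 0.62 dB over, giving -0.38 dBV; +7 dB make-up → 6.62 dBV.
Stage 3: overshoot 5.62 dB → 5.62/20 = 0.281 dB → 1.281 dBV.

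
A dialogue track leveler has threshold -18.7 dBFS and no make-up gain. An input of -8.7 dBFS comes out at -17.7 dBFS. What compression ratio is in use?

Input overshoot = -8.7 − (-18.7) = 10 dB; output overshoot = -17.7 − (-18.7) = 1 dB.
Ratio = 10 / 1 = 10.

10:1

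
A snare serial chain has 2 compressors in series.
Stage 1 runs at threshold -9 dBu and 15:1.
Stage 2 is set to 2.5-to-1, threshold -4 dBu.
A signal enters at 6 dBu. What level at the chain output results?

-8 dBu

Stage 1: 15 dB above -9 dBu, reduced 15:1 to 1 dB above → -8 dBu.
Stage 2: -8 dBu is at or below the -4 dBu threshold — no compression; output -8 dBu.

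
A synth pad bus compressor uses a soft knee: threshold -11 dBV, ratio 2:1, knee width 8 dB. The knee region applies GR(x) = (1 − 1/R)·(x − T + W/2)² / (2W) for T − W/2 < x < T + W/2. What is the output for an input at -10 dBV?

x − T + W/2 = -10 − (-11) + 4 = 5.
GR = (1 − 1/2) × 5² / 16 = 0.5 × 25 / 16 = 0.78125 dB.
Output = -10 − 0.78125 = -10.78125 dBV.

-10.78125 dBV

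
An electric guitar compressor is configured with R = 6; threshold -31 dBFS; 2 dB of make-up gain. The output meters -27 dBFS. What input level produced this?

-19 dBFS

Stripping the +2 dB make-up gives -29 dBFS at the gain stage.
That's 2 dB above the -31 dBFS threshold.
Undo the ratio: input overshoot = 2 × 6 = 12 dB, giving input = -19 dBFS.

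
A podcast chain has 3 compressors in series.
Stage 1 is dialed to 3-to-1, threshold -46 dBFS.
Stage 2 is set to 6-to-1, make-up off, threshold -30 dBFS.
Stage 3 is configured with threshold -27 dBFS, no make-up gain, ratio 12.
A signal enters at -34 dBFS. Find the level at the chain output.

Stage 1: 12 dB above -46 dBFS, reduced 3:1 to 4 dB above → -42 dBFS.
Stage 2: below threshold (-42 ≤ -30); passes unchanged; output -42 dBFS.
Stage 3: -42 dBFS ≤ -27 dBFS, so stage 3 doesn't engage; output -42 dBFS.

-42 dBFS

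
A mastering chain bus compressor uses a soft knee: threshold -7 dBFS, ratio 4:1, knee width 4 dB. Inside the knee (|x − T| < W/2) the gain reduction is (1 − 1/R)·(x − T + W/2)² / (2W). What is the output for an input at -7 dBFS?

x − T + W/2 = -7 − (-7) + 2 = 2.
GR = (1 − 1/4) × 2² / 8 = 0.75 × 4 / 8 = 0.375 dB.
Output = -7 − 0.375 = -7.375 dBFS.

-7.375 dBFS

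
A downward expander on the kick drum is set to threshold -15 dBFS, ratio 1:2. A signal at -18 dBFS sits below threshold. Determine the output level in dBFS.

-21 dBFS

Undershoot = (-15) − (-18) = 3 dB.
At 1:2, that expands to 6 dB under threshold.
Output = -15 − 6 = -21 dBFS.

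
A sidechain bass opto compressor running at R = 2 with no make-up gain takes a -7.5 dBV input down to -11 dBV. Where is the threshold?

-14.5 dBV

Input is 7 dB above T (since output overshoot × R = input overshoot: (-11 − T)·2 = -7.5 − T gives T = -14.5 dBV).
Check: -14.5 + (-7.5 − (-14.5))/2 = -14.5 + 3.5 = -11 dBV. ✓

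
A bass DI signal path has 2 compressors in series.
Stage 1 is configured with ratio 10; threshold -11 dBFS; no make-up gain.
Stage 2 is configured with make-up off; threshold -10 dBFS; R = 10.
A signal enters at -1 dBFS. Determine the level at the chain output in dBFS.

Stage 1: -1 dBFS is 10 dB over -11 dBFS; at 10:1 that becomes 1 dB over, giving -10 dBFS.
Stage 2: -10 dBFS ≤ -10 dBFS, so stage 2 doesn't engage; output -10 dBFS.

-10 dBFS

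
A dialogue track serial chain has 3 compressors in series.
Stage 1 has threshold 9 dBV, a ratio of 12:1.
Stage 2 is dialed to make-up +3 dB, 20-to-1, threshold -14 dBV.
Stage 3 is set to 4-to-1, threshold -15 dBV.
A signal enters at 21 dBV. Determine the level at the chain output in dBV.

-13.7 dBV

Stage 1: 21 dBV is 12 dB over 9 dBV; at 12:1 that becomes 1 dB over, giving 10 dBV.
Stage 2: 24 dB above -14 dBV, reduced 20:1 to 1.2 dB above → -12.8 dBV; +3 dB make-up → -9.8 dBV.
Stage 3: overshoot 5.2 dB → 5.2/4 = 1.3 dB → -13.7 dBV.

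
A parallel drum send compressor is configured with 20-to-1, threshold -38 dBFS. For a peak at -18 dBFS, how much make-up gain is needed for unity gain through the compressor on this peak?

19 dB

The peak compresses to -38 + 20/20 = -37 dBFS.
To reach -18 dBFS requires -18 − (-37) = 19 dB of make-up.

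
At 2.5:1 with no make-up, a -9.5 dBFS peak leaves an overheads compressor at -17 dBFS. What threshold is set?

-22 dBFS

Gain reduction = -9.5 − (-17) = 7.5 dB; output overshoot = GR / (R − 1) = 7.5 / 1.5 = 5 dB.
Threshold = output − output overshoot = -17 − 5 = -22 dBFS.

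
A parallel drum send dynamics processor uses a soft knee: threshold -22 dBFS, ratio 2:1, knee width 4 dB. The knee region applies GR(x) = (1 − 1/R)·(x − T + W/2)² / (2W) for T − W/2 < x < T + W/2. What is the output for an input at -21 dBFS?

x − T + W/2 = -21 − (-22) + 2 = 3.
GR = (1 − 1/2) × 3² / 8 = 0.5 × 9 / 8 = 0.5625 dB.
Output = -21 − 0.5625 = -21.5625 dBFS.

-21.5625 dBFS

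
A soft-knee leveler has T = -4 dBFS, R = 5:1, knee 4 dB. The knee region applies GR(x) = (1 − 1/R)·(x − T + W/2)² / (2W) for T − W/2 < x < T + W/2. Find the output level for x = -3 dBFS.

-3.9 dBFS

x − T + W/2 = -3 − (-4) + 2 = 3.
GR = (1 − 1/5) × 3² / 8 = 0.8 × 9 / 8 = 0.9 dB.
Output = -3 − 0.9 = -3.9 dBFS.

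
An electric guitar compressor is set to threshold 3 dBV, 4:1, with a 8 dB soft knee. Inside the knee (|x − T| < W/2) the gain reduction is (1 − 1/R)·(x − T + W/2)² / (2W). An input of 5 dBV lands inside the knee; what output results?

x − T + W/2 = 5 − 3 + 4 = 6.
GR = (1 − 1/4) × 6² / 16 = 0.75 × 36 / 16 = 1.6875 dB.
Output = 5 − 1.6875 = 3.3125 dBV.

3.3125 dBV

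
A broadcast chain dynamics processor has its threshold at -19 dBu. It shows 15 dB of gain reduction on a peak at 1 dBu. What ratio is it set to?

Input overshoot = 1 − (-19) = 20 dB.
Output overshoot = 20 − 15 = 5 dB.
Ratio = input overshoot / output overshoot = 20 / 5 = 4.

4:1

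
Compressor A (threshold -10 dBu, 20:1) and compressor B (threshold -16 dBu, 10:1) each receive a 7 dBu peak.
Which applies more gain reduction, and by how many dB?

A: GR = 17 − 17/20 = 16.15 dB.
B: GR = 23 − 23/10 = 20.7 dB.
Difference: 4.55 dB in favour of B.

B, by 4.55 dB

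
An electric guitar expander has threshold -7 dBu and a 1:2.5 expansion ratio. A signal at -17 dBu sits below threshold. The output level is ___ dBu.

The input is 10 dB below the -7 dBu threshold.
A 1:2.5 expander multiplies undershoot by 2.5: 10 × 2.5 = 25 dB below threshold.
Output = -7 − 25 = -32 dBu.

-32 dBu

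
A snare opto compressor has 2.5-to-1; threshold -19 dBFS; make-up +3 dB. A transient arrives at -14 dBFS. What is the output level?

The input is 5 dB above the -19 dBFS threshold.
2.5:1 compression reduces that to 5/2.5 = 2 dB over.
Output = -19 + 2 = -17 dBFS; make-up adds 3 dB, giving -14 dBFS.

-14 dBFS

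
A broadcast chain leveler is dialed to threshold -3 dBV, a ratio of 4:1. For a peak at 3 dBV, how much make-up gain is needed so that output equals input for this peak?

Without make-up, output = threshold + overshoot/4 = -3 + 1.5 = -1.5 dBV.
Gap to target: 4.5 dB.

4.5 dB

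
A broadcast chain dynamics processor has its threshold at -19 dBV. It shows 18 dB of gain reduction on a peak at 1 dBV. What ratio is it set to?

Input overshoot = 1 − (-19) = 20 dB.
Output overshoot = 20 − 18 = 2 dB.
Ratio = input overshoot / output overshoot = 20 / 2 = 10.

10:1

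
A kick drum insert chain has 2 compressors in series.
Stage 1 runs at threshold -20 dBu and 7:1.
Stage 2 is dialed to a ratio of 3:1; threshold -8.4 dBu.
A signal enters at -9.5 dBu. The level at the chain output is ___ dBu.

-18.5 dBu

Stage 1: -9.5 dBu is 10.5 dB over -20 dBu; at 7:1 that becomes 1.5 dB over, giving -18.5 dBu.
Stage 2: below threshold (-18.5 ≤ -8.4); passes unchanged; output -18.5 dBu.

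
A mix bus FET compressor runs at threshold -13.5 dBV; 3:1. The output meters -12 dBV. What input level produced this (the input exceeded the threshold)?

The compressed level sits -12 − (-13.5) = 1.5 dB over threshold.
Input overshoot = R × output overshoot = 4.5 dB → input = -13.5 + 4.5 = -9 dBV.

-9 dBV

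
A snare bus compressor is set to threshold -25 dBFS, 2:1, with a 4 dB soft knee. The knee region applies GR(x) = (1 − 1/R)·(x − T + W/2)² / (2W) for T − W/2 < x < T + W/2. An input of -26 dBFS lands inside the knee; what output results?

-26.0625 dBFS

x − T + W/2 = -26 − (-25) + 2 = 1.
GR = (1 − 1/2) × 1² / 8 = 0.5 × 1 / 8 = 0.0625 dB.
Output = -26 − 0.0625 = -26.0625 dBFS.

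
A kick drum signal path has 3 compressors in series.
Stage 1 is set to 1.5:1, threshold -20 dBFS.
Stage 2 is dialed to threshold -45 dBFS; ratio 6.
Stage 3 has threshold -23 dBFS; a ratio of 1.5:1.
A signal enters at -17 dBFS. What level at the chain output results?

-40.5 dBFS

Stage 1: 3 dB above -20 dBFS, reduced 1.5:1 to 2 dB above → -18 dBFS.
Stage 2: -18 dBFS is 27 dB over -45 dBFS; at 6:1 that becomes 4.5 dB over, giving -40.5 dBFS.
Stage 3: -40.5 dBFS is at or below the -23 dBFS threshold — no compression; output -40.5 dBFS.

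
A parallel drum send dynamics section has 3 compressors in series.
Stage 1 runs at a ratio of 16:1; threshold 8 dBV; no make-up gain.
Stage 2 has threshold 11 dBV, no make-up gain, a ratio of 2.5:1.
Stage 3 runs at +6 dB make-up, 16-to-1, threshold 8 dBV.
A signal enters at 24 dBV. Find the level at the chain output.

Stage 1: 16 dB above 8 dBV, reduced 16:1 to 1 dB above → 9 dBV.
Stage 2: 9 dBV is at or below the 11 dBV threshold — no compression; output 9 dBV.
Stage 3: 1 dB above 8 dBV, reduced 16:1 to 0.0625 dB above → 8.0625 dBV; +6 dB make-up → 14.0625 dBV.

14.0625 dBV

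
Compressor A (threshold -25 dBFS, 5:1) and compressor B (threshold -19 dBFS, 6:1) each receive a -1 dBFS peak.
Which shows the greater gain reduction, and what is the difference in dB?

A, by 4.2 dB

A: overshoot 24 dB → output overshoot 4.8 dB → GR 19.2 dB.
B: overshoot 18 dB → output overshoot 3 dB → GR 15 dB.
A applies 4.2 dB more gain reduction.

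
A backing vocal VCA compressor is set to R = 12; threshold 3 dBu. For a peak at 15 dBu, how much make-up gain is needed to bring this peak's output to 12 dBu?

Without make-up, output = threshold + overshoot/12 = 3 + 1 = 4 dBu.
Gap to target: 8 dB.

8 dB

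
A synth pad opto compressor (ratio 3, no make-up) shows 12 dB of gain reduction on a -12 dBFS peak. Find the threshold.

-30 dBFS

Gain reduction = -12 − (-24) = 12 dB; output overshoot = GR / (R − 1) = 12 / 2 = 6 dB.
Threshold = output − output overshoot = -24 − 6 = -30 dBFS.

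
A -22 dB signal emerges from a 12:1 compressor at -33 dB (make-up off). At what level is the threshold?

-34 dB

Gain reduction = -22 − (-33) = 11 dB; output overshoot = GR / (R − 1) = 11 / 11 = 1 dB.
Threshold = output − output overshoot = -33 − 1 = -34 dB.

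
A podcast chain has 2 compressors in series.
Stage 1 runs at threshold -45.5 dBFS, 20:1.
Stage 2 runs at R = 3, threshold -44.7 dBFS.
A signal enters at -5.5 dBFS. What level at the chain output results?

-44.3 dBFS

Stage 1: 40 dB above -45.5 dBFS, reduced 20:1 to 2 dB above → -43.5 dBFS.
Stage 2: overshoot 1.2 dB → 1.2/3 = 0.4 dB → -44.3 dBFS.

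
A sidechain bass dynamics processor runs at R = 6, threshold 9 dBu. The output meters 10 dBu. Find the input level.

15 dBu

The compressed level sits 10 − 9 = 1 dB over threshold.
Before 6:1 compression the overshoot was 1 × 6 = 6 dB, so input = 9 + 6 = 15 dBu.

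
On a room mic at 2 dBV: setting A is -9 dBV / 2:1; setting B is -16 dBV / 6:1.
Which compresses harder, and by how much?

A: GR = 11 − 11/2 = 5.5 dB.
B: GR = 18 − 18/6 = 15 dB.
B reduces 9.5 dB more.

B, by 9.5 dB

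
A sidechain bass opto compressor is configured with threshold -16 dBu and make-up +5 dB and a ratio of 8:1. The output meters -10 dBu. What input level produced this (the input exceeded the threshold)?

Stripping the +5 dB make-up gives -15 dBu at the gain stage.
Post-compression overshoot = -15 − (-16) = 1 dB.
Undo the ratio: input overshoot = 1 × 8 = 8 dB, giving input = -8 dBu.

-8 dBu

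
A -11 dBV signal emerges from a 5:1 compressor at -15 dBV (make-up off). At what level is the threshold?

Input is 5 dB above T (since output overshoot × R = input overshoot: (-15 − T)·5 = -11 − T gives T = -16 dBV).
Check: -16 + (-11 − (-16))/5 = -16 + 1 = -15 dBV. ✓

-16 dBV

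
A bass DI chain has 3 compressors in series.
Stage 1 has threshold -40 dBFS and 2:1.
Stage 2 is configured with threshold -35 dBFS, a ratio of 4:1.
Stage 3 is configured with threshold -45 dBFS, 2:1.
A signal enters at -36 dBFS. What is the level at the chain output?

Stage 1: overshoot 4 dB → 4/2 = 2 dB → -38 dBFS.
Stage 2: below threshold (-38 ≤ -35); passes unchanged; output -38 dBFS.
Stage 3: overshoot 7 dB → 7/2 = 3.5 dB → -41.5 dBFS.

-41.5 dBFS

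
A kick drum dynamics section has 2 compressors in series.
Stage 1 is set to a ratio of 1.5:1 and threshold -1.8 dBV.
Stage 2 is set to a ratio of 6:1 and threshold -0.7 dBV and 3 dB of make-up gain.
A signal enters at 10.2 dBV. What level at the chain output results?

Stage 1: 12 dB above -1.8 dBV, reduced 1.5:1 to 8 dB above → 6.2 dBV.
Stage 2: 6.9 dB above -0.7 dBV, reduced 6:1 to 1.15 dB above → 0.45 dBV; +3 dB make-up → 3.45 dBV.

3.45 dBV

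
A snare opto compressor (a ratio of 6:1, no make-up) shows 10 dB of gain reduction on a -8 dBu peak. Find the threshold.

Let T be the threshold. Output overshoot = (input overshoot)/R, so -18 − T = (-8 − T)/6.
6·(-18 − T) = -8 − T → 5·T = -108 − (-8) = -100.
T = -100/5 = -20 dBu.

-20 dBu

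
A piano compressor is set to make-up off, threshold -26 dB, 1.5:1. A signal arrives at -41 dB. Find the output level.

-41 dB

-41 dB is 15 dB below the -26 dB threshold, so no gain reduction is applied.
Output = input = -41 dB.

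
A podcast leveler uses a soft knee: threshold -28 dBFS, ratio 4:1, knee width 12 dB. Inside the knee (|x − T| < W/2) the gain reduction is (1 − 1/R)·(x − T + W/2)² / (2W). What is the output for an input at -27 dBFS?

-28.53125 dBFS

x − T + W/2 = -27 − (-28) + 6 = 7.
GR = (1 − 1/4) × 7² / 24 = 0.75 × 49 / 24 = 1.53125 dB.
Output = -27 − 1.53125 = -28.53125 dBFS.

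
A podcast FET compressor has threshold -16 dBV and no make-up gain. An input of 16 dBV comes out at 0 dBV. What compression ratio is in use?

2:1

Input overshoot = 16 − (-16) = 32 dB; output overshoot = 0 − (-16) = 16 dB.
Ratio = 32 / 16 = 2.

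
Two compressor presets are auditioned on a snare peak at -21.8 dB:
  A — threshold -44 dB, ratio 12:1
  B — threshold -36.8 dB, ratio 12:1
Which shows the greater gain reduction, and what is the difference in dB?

A: overshoot 22.2 dB → output overshoot 1.85 dB → GR 20.35 dB.
B: overshoot 15 dB → output overshoot 1.25 dB → GR 13.75 dB.
Difference: 6.6 dB in favour of A.

A, by 6.6 dB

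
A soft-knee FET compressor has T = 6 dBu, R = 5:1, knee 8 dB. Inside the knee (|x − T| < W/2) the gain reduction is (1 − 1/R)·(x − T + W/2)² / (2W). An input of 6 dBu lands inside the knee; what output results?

x − T + W/2 = 6 − 6 + 4 = 4.
GR = (1 − 1/5) × 4² / 16 = 0.8 × 16 / 16 = 0.8 dB.
Output = 6 − 0.8 = 5.2 dBu.

5.2 dBu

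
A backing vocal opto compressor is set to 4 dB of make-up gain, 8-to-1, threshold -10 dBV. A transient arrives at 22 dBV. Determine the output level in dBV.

22 dBV sits 32 dB over threshold.
8:1 compression reduces that to 32/8 = 4 dB over.
So the level is -10 + 4 = -6 dBV; make-up adds 4 dB, giving -2 dBV.

-2 dBV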